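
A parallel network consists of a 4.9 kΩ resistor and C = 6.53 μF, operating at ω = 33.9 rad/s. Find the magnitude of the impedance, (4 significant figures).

3321 Ω

X_C = 1/(ωC) = 4517 Ω
Parallel: admittances add. Y = 1/R + jωC
Y = (0.0002041 + j0.0002214) S
|Y| = 0.0003011 S → |Z| = 1/|Y| = 3321 Ω, ∠Z = −∠Y = -47.33°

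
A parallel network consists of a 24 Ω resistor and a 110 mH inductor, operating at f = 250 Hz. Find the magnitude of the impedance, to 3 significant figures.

ω = 2πf = 1571 rad/s
X_L = ωL = 173 Ω
Parallel: admittances add. Y = 1/R + 1/(jωL)
Y = (0.0417 − j0.00579) S
|Y| = 0.0421 S → |Z| = 1/|Y| = 23.8 Ω, ∠Z = −∠Y = 7.91°

23.8 Ω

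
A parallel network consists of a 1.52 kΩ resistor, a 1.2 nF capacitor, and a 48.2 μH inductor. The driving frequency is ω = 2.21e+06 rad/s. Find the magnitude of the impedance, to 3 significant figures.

148 Ω

X_L = ωL = 107 Ω
X_C = 1/(ωC) = 377 Ω
Parallel: admittances add. Y = 1/R + 1/(jωL) + jωC
Y = (0.000658 − j0.00674) S
|Y| = 0.00677 S → |Z| = 1/|Y| = 148 Ω, ∠Z = −∠Y = 84.4°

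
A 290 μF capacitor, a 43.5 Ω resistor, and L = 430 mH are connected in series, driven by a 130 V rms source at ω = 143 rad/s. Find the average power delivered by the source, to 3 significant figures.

224 W

X_L = ωL = 61.5 Ω
X_C = 1/(ωC) = 24.1 Ω
Net reactance X = X_L − X_C = 37.4 Ω
Z = 43.5 + j37.4 Ω
|Z| = √(43.5² + 37.4²) = 57.4 Ω
∠Z = arctan(37.4/43.5) = 40.7°
I = V/|Z| = 2.27 A
P = VI cos φ = 130 × 2.27 × cos(40.7°) = 224 W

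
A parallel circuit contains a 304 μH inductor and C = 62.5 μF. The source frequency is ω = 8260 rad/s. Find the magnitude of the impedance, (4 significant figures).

8.474 Ω

X_L = ωL = 2.511 Ω
X_C = 1/(ωC) = 1.937 Ω
Parallel: admittances add. Y = 1/(jωL) + jωC
Y = (0 + j0.1180) S
|Y| = 0.1180 S → |Z| = 1/|Y| = 8.474 Ω, ∠Z = −∠Y = -90.00°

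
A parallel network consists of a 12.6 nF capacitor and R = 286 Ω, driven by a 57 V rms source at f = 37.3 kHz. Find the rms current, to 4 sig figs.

ω = 2πf = 234400 rad/s
X_C = 1/(ωC) = 338.6 Ω
Parallel: admittances add. Y = 1/R + jωC
Y = (0.003497 + j0.002953) S
|Y| = 0.004577 S → |Z| = 1/|Y| = 218.5 Ω, ∠Z = −∠Y = -40.18°
I = V/|Z| = 57/218.5 = 260.9 mA

260.9 mA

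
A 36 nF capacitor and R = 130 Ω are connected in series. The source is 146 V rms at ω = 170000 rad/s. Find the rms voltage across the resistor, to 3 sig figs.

X_C = 1/(ωC) = 163 Ω
Z = 130 − j163 Ω
|Z| = √(130² + 163²) = 209 Ω
I = V/|Z| = 699 mA
V_R = I·|Z_R| = 0.699 × 130 = 90.9 V

90.9 V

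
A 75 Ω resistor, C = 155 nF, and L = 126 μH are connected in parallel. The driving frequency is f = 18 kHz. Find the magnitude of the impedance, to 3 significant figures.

18.4 Ω

ω = 2πf = 113100 rad/s
X_L = ωL = 14.3 Ω
X_C = 1/(ωC) = 57.0 Ω
Parallel: admittances add. Y = 1/R + 1/(jωL) + jωC
Y = (0.0133 − j0.0526) S
|Y| = 0.0543 S → |Z| = 1/|Y| = 18.4 Ω, ∠Z = −∠Y = 75.8°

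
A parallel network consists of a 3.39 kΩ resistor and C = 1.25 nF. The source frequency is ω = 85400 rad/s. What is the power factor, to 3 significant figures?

0.940

X_C = 1/(ωC) = 9370 Ω
Parallel: admittances add. Y = 1/R + jωC
Y = (0.000295 + j0.000107) S
|Y| = 0.000314 S → |Z| = 1/|Y| = 3190 Ω, ∠Z = −∠Y = -19.9°
cos φ = cos(-19.9°) = 0.940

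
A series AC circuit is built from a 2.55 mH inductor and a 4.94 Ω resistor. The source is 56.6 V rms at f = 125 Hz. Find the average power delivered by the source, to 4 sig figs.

ω = 2πf = 785.4 rad/s
X_L = ωL = 2.003 Ω
Z = 4.940 + j2.003 Ω
|Z| = √(4.940² + 2.003²) = 5.331 Ω
∠Z = arctan(2.003/4.940) = 22.07°
I = V/|Z| = 10.62 A
P = VI cos φ = 56.6 × 10.62 × cos(22.07°) = 557.0 W

557.0 W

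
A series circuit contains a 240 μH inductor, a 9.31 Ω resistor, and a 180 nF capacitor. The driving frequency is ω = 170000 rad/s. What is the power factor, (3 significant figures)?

X_L = ωL = 40.8 Ω
X_C = 1/(ωC) = 32.7 Ω
Net reactance X = X_L − X_C = 8.12 Ω
Z = 9.31 + j8.12 Ω
|Z| = √(9.31² + 8.12²) = 12.4 Ω
∠Z = arctan(8.12/9.31) = 41.1°
cos φ = cos(41.1°) = 0.754

0.754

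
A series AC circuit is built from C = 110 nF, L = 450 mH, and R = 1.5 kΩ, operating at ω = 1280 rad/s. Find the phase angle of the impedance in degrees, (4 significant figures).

-77.06°

X_L = ωL = 576.0 Ω
X_C = 1/(ωC) = 7102 Ω
Net reactance X = X_L − X_C = -6526 Ω
Z = 1500 − j6526 Ω
|Z| = √(1500² + 6526²) = 6696 Ω
∠Z = arctan(-6526/1500) = -77.06°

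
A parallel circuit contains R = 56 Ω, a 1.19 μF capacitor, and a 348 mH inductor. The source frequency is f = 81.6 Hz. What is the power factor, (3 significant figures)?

0.963

ω = 2πf = 512.7 rad/s
X_L = ωL = 178 Ω
X_C = 1/(ωC) = 1640 Ω
Parallel: admittances add. Y = 1/R + 1/(jωL) + jωC
Y = (0.0179 − j0.00499) S
|Y| = 0.0185 S → |Z| = 1/|Y| = 53.9 Ω, ∠Z = −∠Y = 15.6°
cos φ = cos(15.6°) = 0.963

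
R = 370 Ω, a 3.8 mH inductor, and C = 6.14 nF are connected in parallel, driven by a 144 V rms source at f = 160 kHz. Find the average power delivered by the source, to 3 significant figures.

ω = 2πf = 1.005e+06 rad/s
X_L = ωL = 3820 Ω
X_C = 1/(ωC) = 162 Ω
Parallel: admittances add. Y = 1/R + 1/(jωL) + jωC
Y = (0.00270 + j0.00591) S
|Y| = 0.00650 S → |Z| = 1/|Y| = 154 Ω, ∠Z = −∠Y = -65.4°
I = V/|Z| = 936 mA
P = VI cos φ = 144 × 0.936 × cos(-65.4°) = 56.0 W

56.0 W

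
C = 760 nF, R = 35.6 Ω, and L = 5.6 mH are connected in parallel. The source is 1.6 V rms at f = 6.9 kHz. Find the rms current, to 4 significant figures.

64.40 mA

ω = 2πf = 43350 rad/s
X_L = ωL = 242.8 Ω
X_C = 1/(ωC) = 30.35 Ω
Parallel: admittances add. Y = 1/R + 1/(jωL) + jωC
Y = (0.02809 + j0.02883) S
|Y| = 0.04025 S → |Z| = 1/|Y| = 24.84 Ω, ∠Z = −∠Y = -45.75°
I = V/|Z| = 1.6/24.84 = 64.40 mA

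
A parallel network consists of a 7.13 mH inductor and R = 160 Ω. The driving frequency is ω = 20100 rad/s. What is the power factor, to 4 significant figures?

0.6672

X_L = ωL = 143.3 Ω
Parallel: admittances add. Y = 1/R + 1/(jωL)
Y = (0.006250 − j0.006978) S
|Y| = 0.009368 S → |Z| = 1/|Y| = 106.8 Ω, ∠Z = −∠Y = 48.15°
cos φ = cos(48.15°) = 0.6672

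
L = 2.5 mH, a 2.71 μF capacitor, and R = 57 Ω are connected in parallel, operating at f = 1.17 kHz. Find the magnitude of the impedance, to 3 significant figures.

25.8 Ω

ω = 2πf = 7351 rad/s
X_L = ωL = 18.4 Ω
X_C = 1/(ωC) = 50.2 Ω
Parallel: admittances add. Y = 1/R + 1/(jωL) + jωC
Y = (0.0175 − j0.0345) S
|Y| = 0.0387 S → |Z| = 1/|Y| = 25.8 Ω, ∠Z = −∠Y = 63.0°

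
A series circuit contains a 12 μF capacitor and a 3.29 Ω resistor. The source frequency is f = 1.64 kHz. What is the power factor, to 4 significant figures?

ω = 2πf = 10300 rad/s
X_C = 1/(ωC) = 8.087 Ω
Z = 3.290 − j8.087 Ω
|Z| = √(3.290² + 8.087²) = 8.731 Ω
∠Z = arctan(-8.087/3.290) = -67.86°
cos φ = cos(-67.86°) = 0.3768

0.3768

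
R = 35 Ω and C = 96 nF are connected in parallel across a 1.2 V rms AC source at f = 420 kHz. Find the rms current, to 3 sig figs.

ω = 2πf = 2.639e+06 rad/s
X_C = 1/(ωC) = 3.95 Ω
Parallel: admittances add. Y = 1/R + jωC
Y = (0.0286 + j0.253) S
|Y| = 0.255 S → |Z| = 1/|Y| = 3.92 Ω, ∠Z = −∠Y = -83.6°
I = V/|Z| = 1.2/3.92 = 306 mA

306 mA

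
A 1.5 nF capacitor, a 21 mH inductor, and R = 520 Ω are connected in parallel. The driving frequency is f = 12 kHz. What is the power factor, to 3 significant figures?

ω = 2πf = 75400 rad/s
X_L = ωL = 1580 Ω
X_C = 1/(ωC) = 8840 Ω
Parallel: admittances add. Y = 1/R + 1/(jωL) + jωC
Y = (0.00192 − j0.000518) S
|Y| = 0.00199 S → |Z| = 1/|Y| = 502 Ω, ∠Z = −∠Y = 15.1°
cos φ = cos(15.1°) = 0.966

0.966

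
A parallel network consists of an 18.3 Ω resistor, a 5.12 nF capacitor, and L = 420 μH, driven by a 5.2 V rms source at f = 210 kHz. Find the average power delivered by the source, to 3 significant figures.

1.48 W

ω = 2πf = 1.319e+06 rad/s
X_L = ωL = 554 Ω
X_C = 1/(ωC) = 148 Ω
Parallel: admittances add. Y = 1/R + 1/(jωL) + jωC
Y = (0.0546 + j0.00495) S
|Y| = 0.0549 S → |Z| = 1/|Y| = 18.2 Ω, ∠Z = −∠Y = -5.18°
I = V/|Z| = 285 mA
P = VI cos φ = 5.2 × 0.285 × cos(-5.18°) = 1.48 W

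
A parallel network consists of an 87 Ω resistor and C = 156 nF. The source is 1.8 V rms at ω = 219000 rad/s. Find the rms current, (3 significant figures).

64.9 mA

X_C = 1/(ωC) = 29.3 Ω
Parallel: admittances add. Y = 1/R + jωC
Y = (0.0115 + j0.0342) S
|Y| = 0.0360 S → |Z| = 1/|Y| = 27.7 Ω, ∠Z = −∠Y = -71.4°
I = V/|Z| = 1.8/27.7 = 64.9 mA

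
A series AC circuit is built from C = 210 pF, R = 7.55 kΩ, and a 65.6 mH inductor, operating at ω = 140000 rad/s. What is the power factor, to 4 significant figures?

X_L = ωL = 9184 Ω
X_C = 1/(ωC) = 34010 Ω
Net reactance X = X_L − X_C = -24830 Ω
Z = 7550 − j24830 Ω
|Z| = √(7550² + 24830²) = 25950 Ω
∠Z = arctan(-24830/7550) = -73.09°
cos φ = cos(-73.09°) = 0.2909

0.2909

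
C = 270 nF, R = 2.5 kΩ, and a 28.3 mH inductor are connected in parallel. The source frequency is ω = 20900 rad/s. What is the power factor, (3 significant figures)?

X_L = ωL = 591 Ω
X_C = 1/(ωC) = 177 Ω
Parallel: admittances add. Y = 1/R + 1/(jωL) + jωC
Y = (0.000400 + j0.00395) S
|Y| = 0.00397 S → |Z| = 1/|Y| = 252 Ω, ∠Z = −∠Y = -84.2°
cos φ = cos(-84.2°) = 0.101

0.101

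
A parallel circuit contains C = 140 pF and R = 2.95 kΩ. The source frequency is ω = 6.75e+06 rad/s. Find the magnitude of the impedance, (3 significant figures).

996 Ω

X_C = 1/(ωC) = 1060 Ω
Parallel: admittances add. Y = 1/R + jωC
Y = (0.000339 + j0.000945) S
|Y| = 0.00100 S → |Z| = 1/|Y| = 996 Ω, ∠Z = −∠Y = -70.3°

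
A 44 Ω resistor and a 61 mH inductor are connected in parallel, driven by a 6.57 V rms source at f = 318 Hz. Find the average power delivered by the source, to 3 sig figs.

ω = 2πf = 1998 rad/s
X_L = ωL = 122 Ω
Parallel: admittances add. Y = 1/R + 1/(jωL)
Y = (0.0227 − j0.00820) S
|Y| = 0.0242 S → |Z| = 1/|Y| = 41.4 Ω, ∠Z = −∠Y = 19.8°
I = V/|Z| = 159 mA
P = VI cos φ = 6.57 × 0.159 × cos(19.8°) = 981 mW

981 mW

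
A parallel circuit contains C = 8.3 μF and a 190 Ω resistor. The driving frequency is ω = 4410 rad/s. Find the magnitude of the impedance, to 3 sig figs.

X_C = 1/(ωC) = 27.3 Ω
Parallel: admittances add. Y = 1/R + jωC
Y = (0.00526 + j0.0366) S
|Y| = 0.0370 S → |Z| = 1/|Y| = 27.0 Ω, ∠Z = −∠Y = -81.8°

27.0 Ω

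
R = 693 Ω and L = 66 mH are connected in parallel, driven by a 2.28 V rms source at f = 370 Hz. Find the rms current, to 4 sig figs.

15.22 mA

ω = 2πf = 2325 rad/s
X_L = ωL = 153.4 Ω
Parallel: admittances add. Y = 1/R + 1/(jωL)
Y = (0.001443 − j0.006517) S
|Y| = 0.006675 S → |Z| = 1/|Y| = 149.8 Ω, ∠Z = −∠Y = 77.52°
I = V/|Z| = 2.28/149.8 = 15.22 mA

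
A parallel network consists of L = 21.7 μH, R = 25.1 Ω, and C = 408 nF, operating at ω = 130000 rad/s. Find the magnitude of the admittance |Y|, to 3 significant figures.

X_L = ωL = 2.82 Ω
X_C = 1/(ωC) = 18.9 Ω
Parallel: admittances add. Y = 1/R + 1/(jωL) + jωC
Y = (0.0398 − j0.301) S
|Y| = 0.304 S → |Z| = 1/|Y| = 3.29 Ω, ∠Z = −∠Y = 82.5°

304 mS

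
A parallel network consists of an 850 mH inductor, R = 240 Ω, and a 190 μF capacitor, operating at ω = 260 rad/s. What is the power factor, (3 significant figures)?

X_L = ωL = 221 Ω
X_C = 1/(ωC) = 20.2 Ω
Parallel: admittances add. Y = 1/R + 1/(jωL) + jωC
Y = (0.00417 + j0.0449) S
|Y| = 0.0451 S → |Z| = 1/|Y| = 22.2 Ω, ∠Z = −∠Y = -84.7°
cos φ = cos(-84.7°) = 0.0925

0.0925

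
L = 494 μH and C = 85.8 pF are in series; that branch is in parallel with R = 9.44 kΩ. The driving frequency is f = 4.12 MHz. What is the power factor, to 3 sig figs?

0.794

ω = 2πf = 2.589e+07 rad/s
X_L = ωL = 12800 Ω
X_C = 1/(ωC) = 450 Ω
Branch 1: Z₁ = R = 9440 Ω
Branch 2 (series LC): Z₂ = j(X_L − X_C) = j12300 Ω
Parallel: Z = Z₁Z₂/(Z₁+Z₂), |Z| = 7500 Ω, ∠Z = 37.4°
cos φ = cos(37.4°) = 0.794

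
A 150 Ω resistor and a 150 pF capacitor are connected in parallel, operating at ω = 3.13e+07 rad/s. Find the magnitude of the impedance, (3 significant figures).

X_C = 1/(ωC) = 213 Ω
Parallel: admittances add. Y = 1/R + jωC
Y = (0.00667 + j0.00470) S
|Y| = 0.00815 S → |Z| = 1/|Y| = 123 Ω, ∠Z = −∠Y = -35.2°

123 Ω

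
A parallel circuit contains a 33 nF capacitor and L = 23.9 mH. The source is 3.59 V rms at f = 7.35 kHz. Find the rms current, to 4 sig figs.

2.219 mA

ω = 2πf = 46180 rad/s
X_L = ωL = 1104 Ω
X_C = 1/(ωC) = 656.2 Ω
Parallel: admittances add. Y = 1/(jωL) + jωC
Y = (0 + j0.0006180) S
|Y| = 0.0006180 S → |Z| = 1/|Y| = 1618 Ω, ∠Z = −∠Y = -90.00°
I = V/|Z| = 3.59/1618 = 2.219 mA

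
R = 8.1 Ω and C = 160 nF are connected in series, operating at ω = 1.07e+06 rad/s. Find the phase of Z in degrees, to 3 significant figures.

X_C = 1/(ωC) = 5.84 Ω
Z = 8.10 − j5.84 Ω
|Z| = √(8.10² + 5.84²) = 9.99 Ω
∠Z = arctan(-5.84/8.10) = -35.8°

-35.8°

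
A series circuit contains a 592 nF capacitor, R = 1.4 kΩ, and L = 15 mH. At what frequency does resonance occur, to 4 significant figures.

ω₀ = 1/√(LC) = 1/√(0.015 × 5.92e-07) = 10610 rad/s
f₀ = ω₀/(2π) = 1.689 kHz

1.689 kHz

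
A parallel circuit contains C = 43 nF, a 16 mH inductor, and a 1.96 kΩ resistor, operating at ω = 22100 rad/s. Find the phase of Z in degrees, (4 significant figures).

74.80°

X_L = ωL = 353.6 Ω
X_C = 1/(ωC) = 1052 Ω
Parallel: admittances add. Y = 1/R + 1/(jωL) + jωC
Y = (0.0005102 − j0.001878) S
|Y| = 0.001946 S → |Z| = 1/|Y| = 513.9 Ω, ∠Z = −∠Y = 74.80°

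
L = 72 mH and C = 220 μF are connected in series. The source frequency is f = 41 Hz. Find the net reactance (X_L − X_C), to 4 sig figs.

0.9033 Ω

ω = 2πf = 257.6 rad/s
X_L = ωL = 18.55 Ω
X_C = 1/(ωC) = 17.64 Ω
X = 18.55 − 17.64 = 0.9033 Ω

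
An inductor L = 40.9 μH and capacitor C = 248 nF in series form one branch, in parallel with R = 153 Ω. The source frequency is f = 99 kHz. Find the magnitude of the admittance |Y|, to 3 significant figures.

ω = 2πf = 622000 rad/s
X_L = ωL = 25.4 Ω
X_C = 1/(ωC) = 6.48 Ω
Branch 1: Z₁ = R = 153 Ω
Branch 2 (series LC): Z₂ = j(X_L − X_C) = j19.0 Ω
Parallel: Z = Z₁Z₂/(Z₁+Z₂), |Z| = 18.8 Ω, ∠Z = 82.9°
|Y| = 1/|Z| = 53.1 mS

53.1 mS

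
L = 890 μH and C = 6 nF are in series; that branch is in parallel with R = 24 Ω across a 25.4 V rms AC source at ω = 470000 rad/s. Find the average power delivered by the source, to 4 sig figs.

X_L = ωL = 418.3 Ω
X_C = 1/(ωC) = 354.6 Ω
Branch 1: Z₁ = R = 24.00 Ω
Branch 2 (series LC): Z₂ = j(X_L − X_C) = j63.69 Ω
Parallel: Z = Z₁Z₂/(Z₁+Z₂), |Z| = 22.46 Ω, ∠Z = 20.65°
I = V/|Z| = 1.131 A
P = VI cos φ = 25.4 × 1.131 × cos(20.65°) = 26.88 W

26.88 W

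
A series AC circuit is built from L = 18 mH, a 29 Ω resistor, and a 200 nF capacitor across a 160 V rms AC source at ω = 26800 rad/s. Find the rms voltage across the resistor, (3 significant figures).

15.6 V

X_L = ωL = 482 Ω
X_C = 1/(ωC) = 187 Ω
Net reactance X = X_L − X_C = 296 Ω
Z = 29.0 + j296 Ω
|Z| = √(29.0² + 296²) = 297 Ω
I = V/|Z| = 538 mA
V_R = I·|Z_R| = 0.538 × 29.0 = 15.6 V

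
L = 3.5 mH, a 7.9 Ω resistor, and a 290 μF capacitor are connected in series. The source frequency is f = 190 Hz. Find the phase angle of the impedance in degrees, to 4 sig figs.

ω = 2πf = 1194 rad/s
X_L = ωL = 4.178 Ω
X_C = 1/(ωC) = 2.888 Ω
Net reactance X = X_L − X_C = 1.290 Ω
Z = 7.900 + j1.290 Ω
|Z| = √(7.900² + 1.290²) = 8.005 Ω
∠Z = arctan(1.290/7.900) = 9.273°

9.273°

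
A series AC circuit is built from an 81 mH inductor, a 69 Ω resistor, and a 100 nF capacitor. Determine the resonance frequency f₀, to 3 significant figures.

1.77 kHz

ω₀ = 1/√(LC) = 1/√(0.081 × 1e-07) = 11110 rad/s
f₀ = ω₀/(2π) = 1.77 kHz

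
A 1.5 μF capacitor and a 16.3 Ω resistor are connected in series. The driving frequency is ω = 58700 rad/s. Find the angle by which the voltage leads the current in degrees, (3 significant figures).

-34.9°

X_C = 1/(ωC) = 11.4 Ω
Z = 16.3 − j11.4 Ω
|Z| = √(16.3² + 11.4²) = 19.9 Ω
∠Z = arctan(-11.4/16.3) = -34.9°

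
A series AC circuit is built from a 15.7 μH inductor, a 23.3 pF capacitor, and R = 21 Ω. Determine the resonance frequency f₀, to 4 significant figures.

ω₀ = 1/√(LC) = 1/√(1.57e-05 × 2.33e-11) = 5.228e+07 rad/s
f₀ = ω₀/(2π) = 8.321 MHz

8.321 MHz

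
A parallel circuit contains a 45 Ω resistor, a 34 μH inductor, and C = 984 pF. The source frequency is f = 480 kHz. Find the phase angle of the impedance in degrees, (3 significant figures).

17.0°

ω = 2πf = 3.016e+06 rad/s
X_L = ωL = 103 Ω
X_C = 1/(ωC) = 337 Ω
Parallel: admittances add. Y = 1/R + 1/(jωL) + jωC
Y = (0.0222 − j0.00678) S
|Y| = 0.0232 S → |Z| = 1/|Y| = 43.0 Ω, ∠Z = −∠Y = 17.0°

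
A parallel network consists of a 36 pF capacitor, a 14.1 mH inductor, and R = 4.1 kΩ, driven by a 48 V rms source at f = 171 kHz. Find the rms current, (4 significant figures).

11.78 mA

ω = 2πf = 1.074e+06 rad/s
X_L = ωL = 15150 Ω
X_C = 1/(ωC) = 25850 Ω
Parallel: admittances add. Y = 1/R + 1/(jωL) + jωC
Y = (0.0002439 − j2.733e-05) S
|Y| = 0.0002454 S → |Z| = 1/|Y| = 4075 Ω, ∠Z = −∠Y = 6.393°
I = V/|Z| = 48/4075 = 11.78 mA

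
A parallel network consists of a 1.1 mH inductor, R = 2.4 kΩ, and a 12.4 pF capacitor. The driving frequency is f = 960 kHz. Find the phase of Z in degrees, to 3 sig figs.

ω = 2πf = 6.032e+06 rad/s
X_L = ωL = 6640 Ω
X_C = 1/(ωC) = 13400 Ω
Parallel: admittances add. Y = 1/R + 1/(jωL) + jωC
Y = (0.000417 − j7.59e-05) S
|Y| = 0.000424 S → |Z| = 1/|Y| = 2360 Ω, ∠Z = −∠Y = 10.3°

10.3°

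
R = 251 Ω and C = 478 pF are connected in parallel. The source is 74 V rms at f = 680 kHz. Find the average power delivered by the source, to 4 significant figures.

ω = 2πf = 4.273e+06 rad/s
X_C = 1/(ωC) = 489.6 Ω
Parallel: admittances add. Y = 1/R + jωC
Y = (0.003984 + j0.002042) S
|Y| = 0.004477 S → |Z| = 1/|Y| = 223.4 Ω, ∠Z = −∠Y = -27.14°
I = V/|Z| = 331.3 mA
P = VI cos φ = 74 × 0.3313 × cos(-27.14°) = 21.82 W

21.82 W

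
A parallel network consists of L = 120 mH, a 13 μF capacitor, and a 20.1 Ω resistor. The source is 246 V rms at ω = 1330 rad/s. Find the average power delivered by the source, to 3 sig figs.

X_L = ωL = 160 Ω
X_C = 1/(ωC) = 57.8 Ω
Parallel: admittances add. Y = 1/R + 1/(jωL) + jωC
Y = (0.0498 + j0.0110) S
|Y| = 0.0510 S → |Z| = 1/|Y| = 19.6 Ω, ∠Z = −∠Y = -12.5°
I = V/|Z| = 12.5 A
P = VI cos φ = 246 × 12.5 × cos(-12.5°) = 3.01 kW

3.01 kW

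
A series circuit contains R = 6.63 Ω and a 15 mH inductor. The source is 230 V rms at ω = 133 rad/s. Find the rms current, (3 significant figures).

33.2 A

X_L = ωL = 1.99 Ω
Z = 6.63 + j1.99 Ω
|Z| = √(6.63² + 1.99²) = 6.92 Ω
I = V/|Z| = 230/6.92 = 33.2 A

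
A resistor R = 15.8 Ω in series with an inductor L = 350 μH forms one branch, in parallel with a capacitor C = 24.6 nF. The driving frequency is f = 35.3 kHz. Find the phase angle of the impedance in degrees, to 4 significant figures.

ω = 2πf = 221800 rad/s
X_L = ωL = 77.63 Ω
X_C = 1/(ωC) = 183.3 Ω
Branch 1 (R+jX_L): Z₁ = 15.80 + j77.63 Ω, |Z₁| = 79.22 Ω
Branch 2 (−jX_C): Z₂ = −j183.3 Ω
Parallel: Z = Z₁Z₂/(Z₁+Z₂), |Z| = 135.9 Ω, ∠Z = 69.99°

69.99°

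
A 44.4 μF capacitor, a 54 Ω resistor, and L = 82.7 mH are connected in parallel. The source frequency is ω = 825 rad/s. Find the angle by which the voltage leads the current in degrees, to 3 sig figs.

-49.9°

X_L = ωL = 68.2 Ω
X_C = 1/(ωC) = 27.3 Ω
Parallel: admittances add. Y = 1/R + 1/(jωL) + jωC
Y = (0.0185 + j0.0220) S
|Y| = 0.0287 S → |Z| = 1/|Y| = 34.8 Ω, ∠Z = −∠Y = -49.9°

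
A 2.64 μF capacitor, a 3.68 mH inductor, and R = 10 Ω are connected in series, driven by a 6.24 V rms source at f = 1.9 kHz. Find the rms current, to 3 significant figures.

ω = 2πf = 11940 rad/s
X_L = ωL = 43.9 Ω
X_C = 1/(ωC) = 31.7 Ω
Net reactance X = X_L − X_C = 12.2 Ω
Z = 10.0 + j12.2 Ω
|Z| = √(10.0² + 12.2²) = 15.8 Ω
I = V/|Z| = 6.24/15.8 = 396 mA

396 mA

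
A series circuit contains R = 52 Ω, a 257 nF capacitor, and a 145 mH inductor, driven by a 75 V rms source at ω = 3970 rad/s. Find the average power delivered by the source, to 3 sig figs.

X_L = ωL = 576 Ω
X_C = 1/(ωC) = 980 Ω
Net reactance X = X_L − X_C = -404 Ω
Z = 52.0 − j404 Ω
|Z| = √(52.0² + 404²) = 408 Ω
∠Z = arctan(-404/52.0) = -82.7°
I = V/|Z| = 184 mA
P = VI cos φ = 75 × 0.184 × cos(-82.7°) = 1.76 W

1.76 W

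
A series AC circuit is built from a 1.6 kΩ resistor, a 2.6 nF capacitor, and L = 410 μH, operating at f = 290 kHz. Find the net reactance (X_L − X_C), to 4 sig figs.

536.0 Ω

ω = 2πf = 1.822e+06 rad/s
X_L = ωL = 747.1 Ω
X_C = 1/(ωC) = 211.1 Ω
X = 747.1 − 211.1 = 536.0 Ω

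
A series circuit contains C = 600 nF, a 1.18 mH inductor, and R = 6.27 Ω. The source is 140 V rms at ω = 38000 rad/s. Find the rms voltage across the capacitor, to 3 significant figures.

X_L = ωL = 44.8 Ω
X_C = 1/(ωC) = 43.9 Ω
Net reactance X = X_L − X_C = 0.980 Ω
Z = 6.27 + j0.980 Ω
|Z| = √(6.27² + 0.980²) = 6.35 Ω
I = V/|Z| = 22.1 A
V_C = I·|Z_C| = 22.1 × 43.9 = 968 V

968 V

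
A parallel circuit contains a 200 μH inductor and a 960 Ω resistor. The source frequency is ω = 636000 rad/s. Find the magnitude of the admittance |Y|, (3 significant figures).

X_L = ωL = 127 Ω
Parallel: admittances add. Y = 1/R + 1/(jωL)
Y = (0.00104 − j0.00786) S
|Y| = 0.00793 S → |Z| = 1/|Y| = 126 Ω, ∠Z = −∠Y = 82.5°

7.93 mS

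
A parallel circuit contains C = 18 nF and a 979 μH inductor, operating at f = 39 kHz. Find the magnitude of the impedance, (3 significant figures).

ω = 2πf = 245000 rad/s
X_L = ωL = 240 Ω
X_C = 1/(ωC) = 227 Ω
Parallel: admittances add. Y = 1/(jωL) + jωC
Y = (0 + j0.000242) S
|Y| = 0.000242 S → |Z| = 1/|Y| = 4130 Ω, ∠Z = −∠Y = -90.0°

4130 Ω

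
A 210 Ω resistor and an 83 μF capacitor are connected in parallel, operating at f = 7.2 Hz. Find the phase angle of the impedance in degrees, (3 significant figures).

ω = 2πf = 45.24 rad/s
X_C = 1/(ωC) = 266 Ω
Parallel: admittances add. Y = 1/R + jωC
Y = (0.00476 + j0.00375) S
|Y| = 0.00606 S → |Z| = 1/|Y| = 165 Ω, ∠Z = −∠Y = -38.3°

-38.3°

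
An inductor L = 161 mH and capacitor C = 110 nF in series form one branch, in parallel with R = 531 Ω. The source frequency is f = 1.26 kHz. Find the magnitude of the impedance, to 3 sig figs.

123 Ω

ω = 2πf = 7917 rad/s
X_L = ωL = 1270 Ω
X_C = 1/(ωC) = 1150 Ω
Branch 1: Z₁ = R = 531 Ω
Branch 2 (series LC): Z₂ = j(X_L − X_C) = j126 Ω
Parallel: Z = Z₁Z₂/(Z₁+Z₂), |Z| = 123 Ω, ∠Z = 76.6°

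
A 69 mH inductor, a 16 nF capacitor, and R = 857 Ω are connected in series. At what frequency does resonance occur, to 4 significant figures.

4.790 kHz

ω₀ = 1/√(LC) = 1/√(0.069 × 1.6e-08) = 30100 rad/s
f₀ = ω₀/(2π) = 4.790 kHz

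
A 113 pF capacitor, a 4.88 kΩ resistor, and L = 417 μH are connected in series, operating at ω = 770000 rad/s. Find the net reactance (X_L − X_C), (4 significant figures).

-11170 Ω

X_L = ωL = 321.1 Ω
X_C = 1/(ωC) = 11490 Ω
X = 321.1 − 11490 = -11170 Ω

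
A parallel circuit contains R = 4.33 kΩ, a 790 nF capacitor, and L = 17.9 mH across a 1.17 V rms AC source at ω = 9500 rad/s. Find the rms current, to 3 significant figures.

X_L = ωL = 170 Ω
X_C = 1/(ωC) = 133 Ω
Parallel: admittances add. Y = 1/R + 1/(jωL) + jωC
Y = (0.000231 + j0.00162) S
|Y| = 0.00164 S → |Z| = 1/|Y| = 609 Ω, ∠Z = −∠Y = -81.9°
I = V/|Z| = 1.17/609 = 1.92 mA

1.92 mA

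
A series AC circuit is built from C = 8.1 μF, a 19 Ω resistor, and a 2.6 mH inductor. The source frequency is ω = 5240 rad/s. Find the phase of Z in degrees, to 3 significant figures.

X_L = ωL = 13.6 Ω
X_C = 1/(ωC) = 23.6 Ω
Net reactance X = X_L − X_C = -9.94 Ω
Z = 19.0 − j9.94 Ω
|Z| = √(19.0² + 9.94²) = 21.4 Ω
∠Z = arctan(-9.94/19.0) = -27.6°

-27.6°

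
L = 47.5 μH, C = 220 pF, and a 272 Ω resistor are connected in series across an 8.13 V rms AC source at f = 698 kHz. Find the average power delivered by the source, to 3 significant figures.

ω = 2πf = 4.386e+06 rad/s
X_L = ωL = 208 Ω
X_C = 1/(ωC) = 1040 Ω
Net reactance X = X_L − X_C = -828 Ω
Z = 272 − j828 Ω
|Z| = √(272² + 828²) = 872 Ω
∠Z = arctan(-828/272) = -71.8°
I = V/|Z| = 9.33 mA
P = VI cos φ = 8.13 × 0.00933 × cos(-71.8°) = 23.7 mW

23.7 mW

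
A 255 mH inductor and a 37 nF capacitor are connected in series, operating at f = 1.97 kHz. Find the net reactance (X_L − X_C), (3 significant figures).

973 Ω

ω = 2πf = 12380 rad/s
X_L = ωL = 3160 Ω
X_C = 1/(ωC) = 2180 Ω
X = 3160 − 2180 = 973 Ω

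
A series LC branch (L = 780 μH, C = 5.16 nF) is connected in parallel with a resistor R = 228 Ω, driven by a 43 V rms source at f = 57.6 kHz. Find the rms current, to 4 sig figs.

253.8 mA

ω = 2πf = 361900 rad/s
X_L = ωL = 282.3 Ω
X_C = 1/(ωC) = 535.5 Ω
Branch 1: Z₁ = R = 228.0 Ω
Branch 2 (series LC): Z₂ = j(X_L − X_C) = −j253.2 Ω
Parallel: Z = Z₁Z₂/(Z₁+Z₂), |Z| = 169.4 Ω, ∠Z = -42.00°
I = V/|Z| = 43/169.4 = 253.8 mA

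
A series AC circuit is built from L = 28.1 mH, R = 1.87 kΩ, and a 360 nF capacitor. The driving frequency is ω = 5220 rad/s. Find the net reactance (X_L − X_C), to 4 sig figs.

-385.5 Ω

X_L = ωL = 146.7 Ω
X_C = 1/(ωC) = 532.1 Ω
X = 146.7 − 532.1 = -385.5 Ω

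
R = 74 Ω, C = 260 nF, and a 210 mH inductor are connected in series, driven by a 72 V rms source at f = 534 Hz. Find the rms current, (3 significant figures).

161 mA

ω = 2πf = 3355 rad/s
X_L = ωL = 705 Ω
X_C = 1/(ωC) = 1150 Ω
Net reactance X = X_L − X_C = -442 Ω
Z = 74.0 − j442 Ω
|Z| = √(74.0² + 442²) = 448 Ω
I = V/|Z| = 72/448 = 161 mA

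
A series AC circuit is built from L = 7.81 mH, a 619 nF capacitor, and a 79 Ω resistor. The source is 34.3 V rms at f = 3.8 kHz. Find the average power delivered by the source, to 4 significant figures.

ω = 2πf = 23880 rad/s
X_L = ωL = 186.5 Ω
X_C = 1/(ωC) = 67.66 Ω
Net reactance X = X_L − X_C = 118.8 Ω
Z = 79.00 + j118.8 Ω
|Z| = √(79.00² + 118.8²) = 142.7 Ω
∠Z = arctan(118.8/79.00) = 56.38°
I = V/|Z| = 240.4 mA
P = VI cos φ = 34.3 × 0.2404 × cos(56.38°) = 4.566 W

4.566 W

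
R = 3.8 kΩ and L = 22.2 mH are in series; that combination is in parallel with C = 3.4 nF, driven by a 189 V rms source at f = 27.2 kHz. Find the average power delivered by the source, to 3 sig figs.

ω = 2πf = 170900 rad/s
X_L = ωL = 3790 Ω
X_C = 1/(ωC) = 1720 Ω
Branch 1 (R+jX_L): Z₁ = 3800 + j3790 Ω, |Z₁| = 5370 Ω
Branch 2 (−jX_C): Z₂ = −j1720 Ω
Parallel: Z = Z₁Z₂/(Z₁+Z₂), |Z| = 2130 Ω, ∠Z = -73.7°
I = V/|Z| = 88.5 mA
P = VI cos φ = 189 × 0.0885 × cos(-73.7°) = 4.71 W

4.71 W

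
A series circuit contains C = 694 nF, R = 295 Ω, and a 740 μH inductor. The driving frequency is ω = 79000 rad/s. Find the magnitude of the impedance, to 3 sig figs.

X_L = ωL = 58.5 Ω
X_C = 1/(ωC) = 18.2 Ω
Net reactance X = X_L − X_C = 40.2 Ω
Z = 295 + j40.2 Ω
|Z| = √(295² + 40.2²) = 298 Ω

298 Ω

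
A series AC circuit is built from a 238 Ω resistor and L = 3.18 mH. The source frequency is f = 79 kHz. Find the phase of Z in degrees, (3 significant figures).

ω = 2πf = 496400 rad/s
X_L = ωL = 1580 Ω
Z = 238 + j1580 Ω
|Z| = √(238² + 1580²) = 1600 Ω
∠Z = arctan(1580/238) = 81.4°

81.4°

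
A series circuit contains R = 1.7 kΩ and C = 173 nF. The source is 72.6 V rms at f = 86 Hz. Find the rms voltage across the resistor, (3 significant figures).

ω = 2πf = 540.4 rad/s
X_C = 1/(ωC) = 10700 Ω
Z = 1700 − j10700 Ω
|Z| = √(1700² + 10700²) = 10800 Ω
I = V/|Z| = 6.70 mA
V_R = I·|Z_R| = 0.00670 × 1700 = 11.4 V

11.4 V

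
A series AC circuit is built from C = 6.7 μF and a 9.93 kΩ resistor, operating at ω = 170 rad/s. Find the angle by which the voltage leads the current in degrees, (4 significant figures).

X_C = 1/(ωC) = 878.0 Ω
Z = 9930 − j878.0 Ω
|Z| = √(9930² + 878.0²) = 9969 Ω
∠Z = arctan(-878.0/9930) = -5.053°

-5.053°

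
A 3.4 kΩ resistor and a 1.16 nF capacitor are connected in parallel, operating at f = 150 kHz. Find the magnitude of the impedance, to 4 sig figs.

883.3 Ω

ω = 2πf = 942500 rad/s
X_C = 1/(ωC) = 914.7 Ω
Parallel: admittances add. Y = 1/R + jωC
Y = (0.0002941 + j0.001093) S
|Y| = 0.001132 S → |Z| = 1/|Y| = 883.3 Ω, ∠Z = −∠Y = -74.94°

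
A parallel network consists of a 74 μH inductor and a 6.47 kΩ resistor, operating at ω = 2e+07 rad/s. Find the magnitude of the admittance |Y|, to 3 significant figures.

693 μS

X_L = ωL = 1480 Ω
Parallel: admittances add. Y = 1/R + 1/(jωL)
Y = (0.000155 − j0.000676) S
|Y| = 0.000693 S → |Z| = 1/|Y| = 1440 Ω, ∠Z = −∠Y = 77.1°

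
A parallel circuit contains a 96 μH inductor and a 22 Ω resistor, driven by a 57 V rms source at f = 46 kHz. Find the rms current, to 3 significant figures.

ω = 2πf = 289000 rad/s
X_L = ωL = 27.7 Ω
Parallel: admittances add. Y = 1/R + 1/(jωL)
Y = (0.0455 − j0.0360) S
|Y| = 0.0580 S → |Z| = 1/|Y| = 17.2 Ω, ∠Z = −∠Y = 38.4°
I = V/|Z| = 57/17.2 = 3.31 A

3.31 A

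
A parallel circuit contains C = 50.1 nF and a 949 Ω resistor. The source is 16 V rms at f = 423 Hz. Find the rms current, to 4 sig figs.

ω = 2πf = 2658 rad/s
X_C = 1/(ωC) = 7510 Ω
Parallel: admittances add. Y = 1/R + jωC
Y = (0.001054 + j0.0001332) S
|Y| = 0.001062 S → |Z| = 1/|Y| = 941.5 Ω, ∠Z = −∠Y = -7.202°
I = V/|Z| = 16/941.5 = 16.99 mA

16.99 mA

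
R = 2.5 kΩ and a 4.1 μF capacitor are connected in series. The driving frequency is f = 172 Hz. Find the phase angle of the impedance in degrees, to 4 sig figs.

-5.158°

ω = 2πf = 1081 rad/s
X_C = 1/(ωC) = 225.7 Ω
Z = 2500 − j225.7 Ω
|Z| = √(2500² + 225.7²) = 2510 Ω
∠Z = arctan(-225.7/2500) = -5.158°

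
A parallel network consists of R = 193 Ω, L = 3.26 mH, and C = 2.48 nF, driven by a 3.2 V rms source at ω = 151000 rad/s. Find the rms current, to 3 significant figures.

X_L = ωL = 492 Ω
X_C = 1/(ωC) = 2670 Ω
Parallel: admittances add. Y = 1/R + 1/(jωL) + jωC
Y = (0.00518 − j0.00166) S
|Y| = 0.00544 S → |Z| = 1/|Y| = 184 Ω, ∠Z = −∠Y = 17.7°
I = V/|Z| = 3.2/184 = 17.4 mA

17.4 mA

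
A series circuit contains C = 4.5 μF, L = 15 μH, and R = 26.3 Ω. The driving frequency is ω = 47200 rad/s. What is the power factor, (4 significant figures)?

X_L = ωL = 0.7080 Ω
X_C = 1/(ωC) = 4.708 Ω
Net reactance X = X_L − X_C = -4.000 Ω
Z = 26.30 − j4.000 Ω
|Z| = √(26.30² + 4.000²) = 26.60 Ω
∠Z = arctan(-4.000/26.30) = -8.648°
cos φ = cos(-8.648°) = 0.9886

0.9886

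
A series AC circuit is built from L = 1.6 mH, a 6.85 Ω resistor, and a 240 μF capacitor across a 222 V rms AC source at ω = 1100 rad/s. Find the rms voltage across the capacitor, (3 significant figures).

118 V

X_L = ωL = 1.76 Ω
X_C = 1/(ωC) = 3.79 Ω
Net reactance X = X_L − X_C = -2.03 Ω
Z = 6.85 − j2.03 Ω
|Z| = √(6.85² + 2.03²) = 7.14 Ω
I = V/|Z| = 31.1 A
V_C = I·|Z_C| = 31.1 × 3.79 = 118 V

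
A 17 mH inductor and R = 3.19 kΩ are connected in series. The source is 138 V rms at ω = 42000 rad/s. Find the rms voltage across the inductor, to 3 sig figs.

30.1 V

X_L = ωL = 714 Ω
Z = 3190 + j714 Ω
|Z| = √(3190² + 714²) = 3270 Ω
I = V/|Z| = 42.2 mA
V_L = I·|Z_L| = 0.0422 × 714 = 30.1 V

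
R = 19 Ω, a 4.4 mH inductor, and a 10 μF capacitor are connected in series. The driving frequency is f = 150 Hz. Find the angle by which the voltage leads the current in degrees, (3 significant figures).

-79.4°

ω = 2πf = 942.5 rad/s
X_L = ωL = 4.15 Ω
X_C = 1/(ωC) = 106 Ω
Net reactance X = X_L − X_C = -102 Ω
Z = 19.0 − j102 Ω
|Z| = √(19.0² + 102²) = 104 Ω
∠Z = arctan(-102/19.0) = -79.4°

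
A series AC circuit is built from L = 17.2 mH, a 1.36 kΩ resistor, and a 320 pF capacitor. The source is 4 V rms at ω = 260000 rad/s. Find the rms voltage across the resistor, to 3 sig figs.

0.709 V

X_L = ωL = 4470 Ω
X_C = 1/(ωC) = 12000 Ω
Net reactance X = X_L − X_C = -7550 Ω
Z = 1360 − j7550 Ω
|Z| = √(1360² + 7550²) = 7670 Ω
I = V/|Z| = 522 μA
V_R = I·|Z_R| = 0.000522 × 1360 = 0.709 V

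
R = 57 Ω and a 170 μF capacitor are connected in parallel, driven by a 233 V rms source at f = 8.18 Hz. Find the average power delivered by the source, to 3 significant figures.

952 W

ω = 2πf = 51.40 rad/s
X_C = 1/(ωC) = 114 Ω
Parallel: admittances add. Y = 1/R + jωC
Y = (0.0175 + j0.00874) S
|Y| = 0.0196 S → |Z| = 1/|Y| = 51.0 Ω, ∠Z = −∠Y = -26.5°
I = V/|Z| = 4.57 A
P = VI cos φ = 233 × 4.57 × cos(-26.5°) = 952 W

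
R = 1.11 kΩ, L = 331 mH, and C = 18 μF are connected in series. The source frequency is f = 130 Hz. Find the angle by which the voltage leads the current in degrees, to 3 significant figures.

10.3°

ω = 2πf = 816.8 rad/s
X_L = ωL = 270 Ω
X_C = 1/(ωC) = 68.0 Ω
Net reactance X = X_L − X_C = 202 Ω
Z = 1110 + j202 Ω
|Z| = √(1110² + 202²) = 1130 Ω
∠Z = arctan(202/1110) = 10.3°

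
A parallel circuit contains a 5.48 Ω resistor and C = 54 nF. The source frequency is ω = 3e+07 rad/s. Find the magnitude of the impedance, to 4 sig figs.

0.6134 Ω

X_C = 1/(ωC) = 0.6173 Ω
Parallel: admittances add. Y = 1/R + jωC
Y = (0.1825 + j1.620) S
|Y| = 1.630 S → |Z| = 1/|Y| = 0.6134 Ω, ∠Z = −∠Y = -83.57°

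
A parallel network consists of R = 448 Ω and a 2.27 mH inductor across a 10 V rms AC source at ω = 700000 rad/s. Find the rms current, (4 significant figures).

X_L = ωL = 1589 Ω
Parallel: admittances add. Y = 1/R + 1/(jωL)
Y = (0.002232 − j0.0006293) S
|Y| = 0.002319 S → |Z| = 1/|Y| = 431.2 Ω, ∠Z = −∠Y = 15.75°
I = V/|Z| = 10/431.2 = 23.19 mA

23.19 mA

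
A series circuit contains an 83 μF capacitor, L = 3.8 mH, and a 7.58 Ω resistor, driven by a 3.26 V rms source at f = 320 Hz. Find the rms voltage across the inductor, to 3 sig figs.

3.21 V

ω = 2πf = 2011 rad/s
X_L = ωL = 7.64 Ω
X_C = 1/(ωC) = 5.99 Ω
Net reactance X = X_L − X_C = 1.65 Ω
Z = 7.58 + j1.65 Ω
|Z| = √(7.58² + 1.65²) = 7.76 Ω
I = V/|Z| = 420 mA
V_L = I·|Z_L| = 0.420 × 7.64 = 3.21 V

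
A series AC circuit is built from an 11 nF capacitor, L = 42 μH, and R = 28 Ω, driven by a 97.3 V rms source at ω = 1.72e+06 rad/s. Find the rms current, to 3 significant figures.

2.86 A

X_L = ωL = 72.2 Ω
X_C = 1/(ωC) = 52.9 Ω
Net reactance X = X_L − X_C = 19.4 Ω
Z = 28.0 + j19.4 Ω
|Z| = √(28.0² + 19.4²) = 34.1 Ω
I = V/|Z| = 97.3/34.1 = 2.86 A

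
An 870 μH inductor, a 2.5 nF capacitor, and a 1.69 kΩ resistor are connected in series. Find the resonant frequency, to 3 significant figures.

108 kHz

ω₀ = 1/√(LC) = 1/√(0.00087 × 2.5e-09) = 678100 rad/s
f₀ = ω₀/(2π) = 108 kHz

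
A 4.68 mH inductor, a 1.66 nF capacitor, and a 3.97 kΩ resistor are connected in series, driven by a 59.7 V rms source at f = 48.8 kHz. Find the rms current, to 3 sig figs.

ω = 2πf = 306600 rad/s
X_L = ωL = 1430 Ω
X_C = 1/(ωC) = 1960 Ω
Net reactance X = X_L − X_C = -530 Ω
Z = 3970 − j530 Ω
|Z| = √(3970² + 530²) = 4010 Ω
I = V/|Z| = 59.7/4010 = 14.9 mA

14.9 mA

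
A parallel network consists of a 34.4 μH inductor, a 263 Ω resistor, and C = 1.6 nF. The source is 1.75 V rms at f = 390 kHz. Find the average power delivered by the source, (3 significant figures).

11.6 mW

ω = 2πf = 2.45e+06 rad/s
X_L = ωL = 84.3 Ω
X_C = 1/(ωC) = 255 Ω
Parallel: admittances add. Y = 1/R + 1/(jωL) + jωC
Y = (0.00380 − j0.00794) S
|Y| = 0.00881 S → |Z| = 1/|Y| = 114 Ω, ∠Z = −∠Y = 64.4°
I = V/|Z| = 15.4 mA
P = VI cos φ = 1.75 × 0.0154 × cos(64.4°) = 11.6 mW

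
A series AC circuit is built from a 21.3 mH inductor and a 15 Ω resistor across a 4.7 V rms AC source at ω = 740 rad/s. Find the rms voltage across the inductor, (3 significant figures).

3.40 V

X_L = ωL = 15.8 Ω
Z = 15.0 + j15.8 Ω
|Z| = √(15.0² + 15.8²) = 21.8 Ω
I = V/|Z| = 216 mA
V_L = I·|Z_L| = 0.216 × 15.8 = 3.40 V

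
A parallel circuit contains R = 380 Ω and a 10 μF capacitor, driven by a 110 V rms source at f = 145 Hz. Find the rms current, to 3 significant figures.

ω = 2πf = 911.1 rad/s
X_C = 1/(ωC) = 110 Ω
Parallel: admittances add. Y = 1/R + jωC
Y = (0.00263 + j0.00911) S
|Y| = 0.00948 S → |Z| = 1/|Y| = 105 Ω, ∠Z = −∠Y = -73.9°
I = V/|Z| = 110/105 = 1.04 A

1.04 A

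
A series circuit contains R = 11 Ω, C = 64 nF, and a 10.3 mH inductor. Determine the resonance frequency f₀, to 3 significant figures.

ω₀ = 1/√(LC) = 1/√(0.0103 × 6.4e-08) = 38950 rad/s
f₀ = ω₀/(2π) = 6.20 kHz

6.20 kHz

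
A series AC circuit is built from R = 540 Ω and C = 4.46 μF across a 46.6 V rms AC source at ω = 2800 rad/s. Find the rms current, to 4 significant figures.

X_C = 1/(ωC) = 80.08 Ω
Z = 540.0 − j80.08 Ω
|Z| = √(540.0² + 80.08²) = 545.9 Ω
I = V/|Z| = 46.6/545.9 = 85.36 mA

85.36 mA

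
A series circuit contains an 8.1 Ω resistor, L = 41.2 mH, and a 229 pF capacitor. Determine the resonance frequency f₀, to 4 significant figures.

51.81 kHz

ω₀ = 1/√(LC) = 1/√(0.0412 × 2.29e-10) = 325600 rad/s
f₀ = ω₀/(2π) = 51.81 kHz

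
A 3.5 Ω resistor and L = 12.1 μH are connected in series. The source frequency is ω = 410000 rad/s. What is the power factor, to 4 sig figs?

0.5765

X_L = ωL = 4.961 Ω
Z = 3.500 + j4.961 Ω
|Z| = √(3.500² + 4.961²) = 6.071 Ω
∠Z = arctan(4.961/3.500) = 54.80°
cos φ = cos(54.80°) = 0.5765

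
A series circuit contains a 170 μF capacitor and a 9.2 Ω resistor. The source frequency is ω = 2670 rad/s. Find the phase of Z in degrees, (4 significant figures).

-13.47°

X_C = 1/(ωC) = 2.203 Ω
Z = 9.200 − j2.203 Ω
|Z| = √(9.200² + 2.203²) = 9.460 Ω
∠Z = arctan(-2.203/9.200) = -13.47°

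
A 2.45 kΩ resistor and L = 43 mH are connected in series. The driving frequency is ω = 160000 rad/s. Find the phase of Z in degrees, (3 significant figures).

70.4°

X_L = ωL = 6880 Ω
Z = 2450 + j6880 Ω
|Z| = √(2450² + 6880²) = 7300 Ω
∠Z = arctan(6880/2450) = 70.4°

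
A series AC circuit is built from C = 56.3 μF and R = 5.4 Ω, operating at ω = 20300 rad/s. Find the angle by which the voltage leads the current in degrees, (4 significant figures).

-9.204°

X_C = 1/(ωC) = 0.8750 Ω
Z = 5.400 − j0.8750 Ω
|Z| = √(5.400² + 0.8750²) = 5.470 Ω
∠Z = arctan(-0.8750/5.400) = -9.204°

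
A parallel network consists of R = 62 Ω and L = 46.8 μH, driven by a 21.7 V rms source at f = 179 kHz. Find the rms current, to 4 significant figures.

ω = 2πf = 1.125e+06 rad/s
X_L = ωL = 52.64 Ω
Parallel: admittances add. Y = 1/R + 1/(jωL)
Y = (0.01613 − j0.01900) S
|Y| = 0.02492 S → |Z| = 1/|Y| = 40.13 Ω, ∠Z = −∠Y = 49.67°
I = V/|Z| = 21.7/40.13 = 540.8 mA

540.8 mA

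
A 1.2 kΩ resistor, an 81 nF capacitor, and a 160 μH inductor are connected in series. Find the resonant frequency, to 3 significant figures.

44.2 kHz

ω₀ = 1/√(LC) = 1/√(0.00016 × 8.1e-08) = 277800 rad/s
f₀ = ω₀/(2π) = 44.2 kHz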